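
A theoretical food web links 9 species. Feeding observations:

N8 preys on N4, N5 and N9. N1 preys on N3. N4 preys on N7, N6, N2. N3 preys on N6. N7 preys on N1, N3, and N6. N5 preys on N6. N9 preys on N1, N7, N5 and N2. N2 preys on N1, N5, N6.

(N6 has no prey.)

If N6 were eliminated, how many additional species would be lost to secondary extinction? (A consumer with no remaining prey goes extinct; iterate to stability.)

Remove N6.
Round 1: N5 (all prey gone), N3 (all prey gone) → extinct.
Round 2: N1 (all prey gone) → extinct.
Round 3: N7 (all prey gone), N2 (all prey gone) → extinct.
Round 4: N4 (all prey gone), N9 (all prey gone) → extinct.
Round 5: N8 (all prey gone) → extinct.
No further losses. Total secondary extinctions: 8.

8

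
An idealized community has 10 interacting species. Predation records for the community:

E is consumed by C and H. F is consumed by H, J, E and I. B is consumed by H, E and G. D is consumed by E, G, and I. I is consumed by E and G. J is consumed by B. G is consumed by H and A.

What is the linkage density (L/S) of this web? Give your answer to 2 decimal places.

There are L = 17 links among S = 10 species.
L/S = 17/10 = 1.7000 ≈ 1.70.

L/S = 1.70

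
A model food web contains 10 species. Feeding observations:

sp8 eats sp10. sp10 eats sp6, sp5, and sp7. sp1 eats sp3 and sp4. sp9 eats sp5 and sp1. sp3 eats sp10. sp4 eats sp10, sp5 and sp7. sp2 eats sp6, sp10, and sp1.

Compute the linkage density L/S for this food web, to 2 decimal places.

L/S = 1.50

There are L = 15 links among S = 10 species.
L/S = 15/10 = 1.5000 ≈ 1.50.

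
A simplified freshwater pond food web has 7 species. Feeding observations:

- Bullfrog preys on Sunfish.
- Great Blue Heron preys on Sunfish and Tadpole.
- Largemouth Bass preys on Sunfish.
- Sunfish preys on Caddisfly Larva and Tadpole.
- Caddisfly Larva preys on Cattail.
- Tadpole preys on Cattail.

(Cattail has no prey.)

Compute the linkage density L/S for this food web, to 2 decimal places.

L/S = 1.14

There are L = 8 links among S = 7 species.
L/S = 8/7 = 1.1429 ≈ 1.14.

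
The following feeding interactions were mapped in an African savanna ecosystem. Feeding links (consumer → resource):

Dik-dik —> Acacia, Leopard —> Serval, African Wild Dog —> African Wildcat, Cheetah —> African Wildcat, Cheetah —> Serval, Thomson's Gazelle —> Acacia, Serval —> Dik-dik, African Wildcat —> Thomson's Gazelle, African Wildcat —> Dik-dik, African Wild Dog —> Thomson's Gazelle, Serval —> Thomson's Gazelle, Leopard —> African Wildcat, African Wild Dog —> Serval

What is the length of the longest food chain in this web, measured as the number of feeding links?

3 links

One longest chain: Acacia → Dik-dik → Serval → Cheetah.
It has 4 species and 3 links.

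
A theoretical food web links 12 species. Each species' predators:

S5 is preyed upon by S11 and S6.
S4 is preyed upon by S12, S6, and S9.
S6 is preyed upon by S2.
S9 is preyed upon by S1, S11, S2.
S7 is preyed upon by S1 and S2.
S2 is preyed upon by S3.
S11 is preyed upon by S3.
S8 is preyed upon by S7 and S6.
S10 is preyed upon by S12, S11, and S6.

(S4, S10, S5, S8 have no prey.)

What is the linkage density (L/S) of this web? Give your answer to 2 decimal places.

There are L = 18 links among S = 12 species.
L/S = 18/12 = 1.5000 ≈ 1.50.

L/S = 1.50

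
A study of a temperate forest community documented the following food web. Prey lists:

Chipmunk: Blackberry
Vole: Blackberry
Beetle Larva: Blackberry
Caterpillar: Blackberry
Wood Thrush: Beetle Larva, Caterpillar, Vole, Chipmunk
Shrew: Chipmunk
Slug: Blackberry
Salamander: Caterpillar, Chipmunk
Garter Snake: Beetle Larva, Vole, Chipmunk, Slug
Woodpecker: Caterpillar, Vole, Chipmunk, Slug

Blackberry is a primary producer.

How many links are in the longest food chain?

2 links

One longest chain: Blackberry → Caterpillar → Woodpecker.
It has 3 species and 2 links.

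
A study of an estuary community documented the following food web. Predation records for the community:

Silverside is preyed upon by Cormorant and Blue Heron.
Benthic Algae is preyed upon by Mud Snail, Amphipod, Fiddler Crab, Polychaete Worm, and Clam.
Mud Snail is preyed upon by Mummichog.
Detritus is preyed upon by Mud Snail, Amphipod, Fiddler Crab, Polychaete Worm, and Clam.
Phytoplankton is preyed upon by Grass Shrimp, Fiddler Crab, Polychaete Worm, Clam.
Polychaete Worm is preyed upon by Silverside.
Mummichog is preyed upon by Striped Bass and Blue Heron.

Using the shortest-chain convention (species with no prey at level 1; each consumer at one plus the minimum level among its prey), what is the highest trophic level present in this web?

4

Basal resources (level 1): Phytoplankton, Benthic Algae, Detritus.
Following each consumer down to its lowest-level prey: Phytoplankton → Polychaete Worm → Silverside → Blue Heron (levels 1 through 4).
All prey of Blue Heron (Silverside 3, Mummichog 3) are at level 3 or above, so Blue Heron is at level 1 + 3 = 4.
Every consumer has at least one prey at level 3 or below, so none exceeds level 4.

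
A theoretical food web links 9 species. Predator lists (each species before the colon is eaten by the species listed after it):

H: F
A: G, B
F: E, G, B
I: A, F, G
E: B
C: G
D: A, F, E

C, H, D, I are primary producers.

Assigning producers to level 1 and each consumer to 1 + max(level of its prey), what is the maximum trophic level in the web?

Producers (level 1): C, H, D, I.
H → F → E → B gives B level 4.
No species has a prey at level 4, so no species reaches level 5.

4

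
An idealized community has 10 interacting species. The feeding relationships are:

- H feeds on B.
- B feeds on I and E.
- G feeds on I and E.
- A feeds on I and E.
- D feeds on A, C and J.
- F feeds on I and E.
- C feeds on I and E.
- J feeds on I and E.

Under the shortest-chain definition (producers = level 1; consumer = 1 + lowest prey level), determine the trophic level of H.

E is a producer → level 1.
B eats E → level 2.
H eats B → level 3.
No prey of H is below level 2, so 3 is the minimum.

Trophic level 3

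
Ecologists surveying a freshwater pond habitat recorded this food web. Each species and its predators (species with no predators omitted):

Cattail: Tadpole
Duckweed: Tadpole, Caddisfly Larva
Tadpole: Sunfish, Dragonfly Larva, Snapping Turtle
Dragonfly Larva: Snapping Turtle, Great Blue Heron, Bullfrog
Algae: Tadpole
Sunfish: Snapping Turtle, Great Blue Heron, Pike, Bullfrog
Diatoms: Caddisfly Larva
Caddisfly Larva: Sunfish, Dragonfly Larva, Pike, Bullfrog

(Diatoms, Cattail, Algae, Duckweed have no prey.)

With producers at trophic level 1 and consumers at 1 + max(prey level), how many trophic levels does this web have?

4

Producers (level 1): Diatoms, Cattail, Algae, Duckweed.
Cattail → Tadpole → Sunfish → Great Blue Heron gives Great Blue Heron level 4.
No species has a prey at level 4, so no species reaches level 5.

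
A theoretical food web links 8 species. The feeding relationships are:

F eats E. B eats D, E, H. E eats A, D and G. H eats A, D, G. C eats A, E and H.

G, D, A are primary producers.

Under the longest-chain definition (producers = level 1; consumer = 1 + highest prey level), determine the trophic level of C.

Trophic level 3

G is a producer → level 1.
E eats G (level 1); other prey at levels: D 1, A 1 → level 2.
C eats E (level 2); other prey at levels: A 1, H 2 → level 3.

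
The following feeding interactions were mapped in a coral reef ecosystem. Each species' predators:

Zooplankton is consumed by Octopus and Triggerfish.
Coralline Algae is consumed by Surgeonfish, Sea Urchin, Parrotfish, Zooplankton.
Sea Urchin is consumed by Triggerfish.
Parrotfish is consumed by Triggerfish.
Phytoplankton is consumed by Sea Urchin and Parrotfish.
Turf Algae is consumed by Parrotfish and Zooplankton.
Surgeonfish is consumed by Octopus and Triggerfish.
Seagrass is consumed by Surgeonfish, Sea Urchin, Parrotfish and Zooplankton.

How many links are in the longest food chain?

One longest chain: Seagrass → Surgeonfish → Octopus.
It has 3 species and 2 links.

2 links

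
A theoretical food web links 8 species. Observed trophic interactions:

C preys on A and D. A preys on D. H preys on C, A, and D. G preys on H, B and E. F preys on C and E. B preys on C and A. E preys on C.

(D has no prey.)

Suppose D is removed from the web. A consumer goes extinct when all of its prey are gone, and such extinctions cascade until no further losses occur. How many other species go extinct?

7

Remove D.
Round 1: A (all prey gone) → extinct.
Round 2: C (all prey gone) → extinct.
Round 3: B (all prey gone), E (all prey gone), H (all prey gone) → extinct.
Round 4: G (all prey gone), F (all prey gone) → extinct.
No further losses. Total secondary extinctions: 7.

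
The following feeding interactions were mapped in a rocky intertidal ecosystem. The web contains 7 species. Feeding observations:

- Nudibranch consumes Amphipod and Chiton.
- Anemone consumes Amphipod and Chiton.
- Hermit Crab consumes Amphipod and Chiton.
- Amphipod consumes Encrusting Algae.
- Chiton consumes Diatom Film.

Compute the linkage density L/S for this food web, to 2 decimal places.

L/S = 1.14

There are L = 8 links among S = 7 species.
L/S = 8/7 = 1.1429 ≈ 1.14.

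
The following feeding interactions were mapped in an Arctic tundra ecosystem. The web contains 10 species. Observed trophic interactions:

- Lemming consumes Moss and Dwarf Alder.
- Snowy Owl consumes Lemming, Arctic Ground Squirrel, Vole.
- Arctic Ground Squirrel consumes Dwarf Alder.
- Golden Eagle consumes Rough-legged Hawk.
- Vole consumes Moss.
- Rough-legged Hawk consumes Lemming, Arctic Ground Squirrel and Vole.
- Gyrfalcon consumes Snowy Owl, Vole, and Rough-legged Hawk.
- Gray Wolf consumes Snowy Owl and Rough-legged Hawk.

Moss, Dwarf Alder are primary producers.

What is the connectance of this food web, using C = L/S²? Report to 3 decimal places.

The web has S = 10 species and L = 16 feeding links.
C = L / S² = 16 / 100 = 0.1600 ≈ 0.160.

C = 0.160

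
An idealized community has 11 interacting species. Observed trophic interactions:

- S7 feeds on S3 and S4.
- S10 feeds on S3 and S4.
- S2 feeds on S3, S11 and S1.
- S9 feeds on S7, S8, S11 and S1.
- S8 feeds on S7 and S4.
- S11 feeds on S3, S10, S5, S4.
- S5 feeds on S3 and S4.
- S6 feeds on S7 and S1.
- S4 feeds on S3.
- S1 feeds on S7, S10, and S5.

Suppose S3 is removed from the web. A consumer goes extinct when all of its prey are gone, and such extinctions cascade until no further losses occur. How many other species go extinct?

10

Remove S3.
Round 1: S4 (all prey gone) → extinct.
Round 2: S5 (all prey gone), S10 (all prey gone), S7 (all prey gone) → extinct.
Round 3: S1 (all prey gone), S11 (all prey gone), S8 (all prey gone) → extinct.
Round 4: S6 (all prey gone), S9 (all prey gone), S2 (all prey gone) → extinct.
No further losses. Total secondary extinctions: 10.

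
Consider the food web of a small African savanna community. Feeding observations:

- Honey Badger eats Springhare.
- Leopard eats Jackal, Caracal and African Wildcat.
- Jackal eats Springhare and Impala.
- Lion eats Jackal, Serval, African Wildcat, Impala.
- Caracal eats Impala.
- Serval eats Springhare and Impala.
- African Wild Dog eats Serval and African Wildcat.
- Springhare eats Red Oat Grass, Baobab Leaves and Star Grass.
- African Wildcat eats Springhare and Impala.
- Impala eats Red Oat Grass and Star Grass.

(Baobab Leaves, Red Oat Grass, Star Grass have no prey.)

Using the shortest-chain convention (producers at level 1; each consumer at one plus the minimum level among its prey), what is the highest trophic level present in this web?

Producers (level 1): Baobab Leaves, Red Oat Grass, Star Grass.
Following each consumer down to its lowest-level prey: Baobab Leaves → Springhare → Serval → African Wild Dog (levels 1 through 4).
All prey of African Wild Dog (Serval 3, African Wildcat 3) are at level 3 or above, so African Wild Dog is at level 1 + 3 = 4.
Every consumer has at least one prey at level 3 or below, so none exceeds level 4.

4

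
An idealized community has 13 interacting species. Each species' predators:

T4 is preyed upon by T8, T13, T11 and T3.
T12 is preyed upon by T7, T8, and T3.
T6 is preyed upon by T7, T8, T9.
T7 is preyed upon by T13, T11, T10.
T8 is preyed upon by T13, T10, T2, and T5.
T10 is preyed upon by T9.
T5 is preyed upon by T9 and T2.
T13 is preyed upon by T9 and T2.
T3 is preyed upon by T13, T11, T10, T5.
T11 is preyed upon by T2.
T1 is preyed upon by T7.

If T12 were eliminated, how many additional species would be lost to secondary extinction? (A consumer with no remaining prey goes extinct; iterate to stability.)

Remove T12.
Every predator of it retains at least one other prey: T3 still has T4; T8 still has T4, T6; T7 still has T1, T6.
No consumer loses all prey, so no secondary extinctions occur.

0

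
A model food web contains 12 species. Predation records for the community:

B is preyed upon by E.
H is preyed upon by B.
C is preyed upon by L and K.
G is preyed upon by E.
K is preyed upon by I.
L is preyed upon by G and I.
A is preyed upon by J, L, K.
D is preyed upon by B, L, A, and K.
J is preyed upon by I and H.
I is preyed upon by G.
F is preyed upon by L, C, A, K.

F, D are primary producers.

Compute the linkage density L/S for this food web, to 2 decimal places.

L/S = 1.83

There are L = 22 links among S = 12 species.
L/S = 22/12 = 1.8333 ≈ 1.83.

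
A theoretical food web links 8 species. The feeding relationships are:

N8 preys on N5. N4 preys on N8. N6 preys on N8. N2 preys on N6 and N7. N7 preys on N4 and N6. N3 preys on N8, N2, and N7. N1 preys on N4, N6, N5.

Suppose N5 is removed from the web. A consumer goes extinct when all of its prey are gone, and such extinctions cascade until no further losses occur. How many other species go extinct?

Remove N5.
Round 1: N8 (all prey gone) → extinct.
Round 2: N4 (all prey gone), N6 (all prey gone) → extinct.
Round 3: N7 (all prey gone), N1 (all prey gone) → extinct.
Round 4: N2 (all prey gone) → extinct.
Round 5: N3 (all prey gone) → extinct.
No further losses. Total secondary extinctions: 7.

7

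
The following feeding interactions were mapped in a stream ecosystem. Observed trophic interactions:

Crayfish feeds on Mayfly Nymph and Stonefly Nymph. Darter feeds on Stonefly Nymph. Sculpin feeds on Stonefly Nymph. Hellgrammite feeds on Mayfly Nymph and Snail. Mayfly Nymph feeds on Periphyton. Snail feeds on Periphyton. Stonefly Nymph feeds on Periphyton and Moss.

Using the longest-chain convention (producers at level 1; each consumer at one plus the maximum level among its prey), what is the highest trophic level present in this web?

3

Producers (level 1): Periphyton, Moss.
Periphyton → Stonefly Nymph → Sculpin gives Sculpin level 3.
No species has a prey at level 3, so no species reaches level 4.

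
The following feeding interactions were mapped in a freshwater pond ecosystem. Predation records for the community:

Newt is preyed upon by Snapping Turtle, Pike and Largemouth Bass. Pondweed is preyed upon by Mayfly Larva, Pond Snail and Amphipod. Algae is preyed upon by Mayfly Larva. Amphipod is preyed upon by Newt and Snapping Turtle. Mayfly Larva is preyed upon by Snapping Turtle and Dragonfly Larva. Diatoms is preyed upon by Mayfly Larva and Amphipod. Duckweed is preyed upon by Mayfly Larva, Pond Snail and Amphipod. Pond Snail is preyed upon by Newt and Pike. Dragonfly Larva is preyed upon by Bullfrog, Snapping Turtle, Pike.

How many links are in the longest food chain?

3 links

One longest chain: Diatoms → Mayfly Larva → Dragonfly Larva → Bullfrog.
It has 4 species and 3 links.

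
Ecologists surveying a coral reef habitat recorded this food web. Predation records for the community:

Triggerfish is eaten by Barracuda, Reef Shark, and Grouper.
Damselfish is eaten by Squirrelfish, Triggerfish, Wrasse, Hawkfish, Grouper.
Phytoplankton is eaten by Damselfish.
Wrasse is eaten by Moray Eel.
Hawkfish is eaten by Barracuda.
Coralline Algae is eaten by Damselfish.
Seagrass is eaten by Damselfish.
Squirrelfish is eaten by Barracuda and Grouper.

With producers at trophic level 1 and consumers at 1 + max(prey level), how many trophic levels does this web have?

4

Producers (level 1): Phytoplankton, Coralline Algae, Seagrass.
Phytoplankton → Damselfish → Wrasse → Moray Eel gives Moray Eel level 4.
No species has a prey at level 4, so no species reaches level 5.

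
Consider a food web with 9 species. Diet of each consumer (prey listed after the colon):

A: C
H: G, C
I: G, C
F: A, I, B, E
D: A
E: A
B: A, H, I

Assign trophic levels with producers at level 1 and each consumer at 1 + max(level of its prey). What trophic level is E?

Trophic level 3

C is a producer → level 1.
A eats C → level 2.
E eats A → level 3.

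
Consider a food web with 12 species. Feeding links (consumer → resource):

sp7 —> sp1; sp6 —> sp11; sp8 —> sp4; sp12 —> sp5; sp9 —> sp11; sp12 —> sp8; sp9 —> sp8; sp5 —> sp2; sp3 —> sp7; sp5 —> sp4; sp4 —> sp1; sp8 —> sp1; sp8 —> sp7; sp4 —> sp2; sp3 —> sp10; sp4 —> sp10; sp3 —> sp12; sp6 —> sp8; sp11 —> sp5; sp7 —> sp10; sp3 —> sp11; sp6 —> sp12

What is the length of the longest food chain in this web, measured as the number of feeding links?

4 links

One longest chain: sp2 → sp4 → sp5 → sp11 → sp3.
It has 5 species and 4 links.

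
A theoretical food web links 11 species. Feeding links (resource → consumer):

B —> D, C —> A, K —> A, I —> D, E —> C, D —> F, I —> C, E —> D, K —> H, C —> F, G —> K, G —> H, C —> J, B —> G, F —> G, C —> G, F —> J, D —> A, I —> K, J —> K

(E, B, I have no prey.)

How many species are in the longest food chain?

One longest chain: E → D → F → J → K → A.
It has 6 species and 5 links.

6 species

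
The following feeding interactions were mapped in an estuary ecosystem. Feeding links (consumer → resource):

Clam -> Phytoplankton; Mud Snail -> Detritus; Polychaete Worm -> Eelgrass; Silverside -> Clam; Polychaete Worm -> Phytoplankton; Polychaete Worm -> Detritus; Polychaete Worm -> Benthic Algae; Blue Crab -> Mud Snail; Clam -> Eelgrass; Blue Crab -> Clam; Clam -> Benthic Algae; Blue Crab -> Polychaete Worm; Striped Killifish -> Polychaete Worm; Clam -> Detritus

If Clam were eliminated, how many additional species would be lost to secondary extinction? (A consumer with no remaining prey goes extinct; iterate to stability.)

Remove Clam.
Round 1: Silverside (all prey gone) → extinct.
No further losses. Total secondary extinctions: 1.

1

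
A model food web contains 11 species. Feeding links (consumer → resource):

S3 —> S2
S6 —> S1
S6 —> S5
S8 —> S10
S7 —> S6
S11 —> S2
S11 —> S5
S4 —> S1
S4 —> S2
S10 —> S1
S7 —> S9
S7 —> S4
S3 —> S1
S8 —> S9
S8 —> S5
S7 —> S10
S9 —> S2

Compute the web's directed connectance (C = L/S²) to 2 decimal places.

The web has S = 11 species and L = 17 feeding links.
C = L / S² = 17 / 121 = 0.1405 ≈ 0.14.

C = 0.14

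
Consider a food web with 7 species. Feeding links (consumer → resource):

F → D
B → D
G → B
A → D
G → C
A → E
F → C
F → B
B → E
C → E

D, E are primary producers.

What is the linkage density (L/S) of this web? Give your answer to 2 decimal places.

L/S = 1.43

There are L = 10 links among S = 7 species.
L/S = 10/7 = 1.4286 ≈ 1.43.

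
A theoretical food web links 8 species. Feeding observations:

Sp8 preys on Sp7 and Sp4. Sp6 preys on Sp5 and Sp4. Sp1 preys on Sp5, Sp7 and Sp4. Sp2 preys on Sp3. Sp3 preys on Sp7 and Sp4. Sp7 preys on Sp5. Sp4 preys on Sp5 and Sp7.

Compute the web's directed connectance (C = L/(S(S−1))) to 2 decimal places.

C = 0.23

The web has S = 8 species and L = 13 feeding links.
C = L / (S(S−1)) = 13 / 56 = 0.2321 ≈ 0.23.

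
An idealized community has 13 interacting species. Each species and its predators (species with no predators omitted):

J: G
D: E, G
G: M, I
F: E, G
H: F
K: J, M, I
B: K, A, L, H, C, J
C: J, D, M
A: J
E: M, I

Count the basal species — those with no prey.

Basal species (no prey listed): B.
Count: 1.

1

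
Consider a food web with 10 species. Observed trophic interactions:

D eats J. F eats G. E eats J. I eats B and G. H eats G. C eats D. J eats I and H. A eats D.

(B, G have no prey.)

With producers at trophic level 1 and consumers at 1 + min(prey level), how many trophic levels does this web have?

5

Producers (level 1): B, G.
Following each consumer down to its lowest-level prey: B → I → J → D → C (levels 1 through 5).
All prey of C (D 4) are at level 4 or above, so C is at level 1 + 4 = 5.
Every consumer has at least one prey at level 4 or below, so none exceeds level 5.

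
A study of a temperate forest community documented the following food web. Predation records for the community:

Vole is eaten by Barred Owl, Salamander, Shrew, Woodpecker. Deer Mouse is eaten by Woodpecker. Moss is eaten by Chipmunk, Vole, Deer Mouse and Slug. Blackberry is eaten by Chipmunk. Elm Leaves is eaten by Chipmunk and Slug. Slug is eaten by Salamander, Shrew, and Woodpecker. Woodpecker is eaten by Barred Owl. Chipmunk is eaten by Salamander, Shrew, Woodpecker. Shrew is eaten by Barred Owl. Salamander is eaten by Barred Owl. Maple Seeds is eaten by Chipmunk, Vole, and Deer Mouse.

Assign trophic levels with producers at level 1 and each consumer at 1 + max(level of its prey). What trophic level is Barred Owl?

Trophic level 4

Moss is a producer → level 1.
Vole eats Moss (level 1); other prey at levels: Maple Seeds 1 → level 2.
Salamander eats Vole (level 2); other prey at levels: Slug 2, Chipmunk 2 → level 3.
Barred Owl eats Salamander (level 3); other prey at levels: Vole 2, Shrew 3, Woodpecker 3 → level 4.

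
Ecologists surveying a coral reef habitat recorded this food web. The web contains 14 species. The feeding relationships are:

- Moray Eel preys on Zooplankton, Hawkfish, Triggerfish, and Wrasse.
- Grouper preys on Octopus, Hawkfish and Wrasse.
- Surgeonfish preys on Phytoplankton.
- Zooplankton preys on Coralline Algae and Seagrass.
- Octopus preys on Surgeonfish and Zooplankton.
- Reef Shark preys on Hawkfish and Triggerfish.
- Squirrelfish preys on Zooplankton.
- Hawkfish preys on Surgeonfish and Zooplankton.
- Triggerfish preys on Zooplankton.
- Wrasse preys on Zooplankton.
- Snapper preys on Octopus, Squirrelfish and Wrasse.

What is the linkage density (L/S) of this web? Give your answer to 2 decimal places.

L/S = 1.57

There are L = 22 links among S = 14 species.
L/S = 22/14 = 1.5714 ≈ 1.57.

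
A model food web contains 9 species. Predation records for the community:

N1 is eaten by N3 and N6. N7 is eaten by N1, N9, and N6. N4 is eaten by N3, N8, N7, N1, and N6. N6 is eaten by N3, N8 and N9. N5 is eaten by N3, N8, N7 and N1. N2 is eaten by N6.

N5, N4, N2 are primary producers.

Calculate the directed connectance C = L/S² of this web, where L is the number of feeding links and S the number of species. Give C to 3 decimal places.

The web has S = 9 species and L = 18 feeding links.
C = L / S² = 18 / 81 = 0.2222 ≈ 0.222.

C = 0.222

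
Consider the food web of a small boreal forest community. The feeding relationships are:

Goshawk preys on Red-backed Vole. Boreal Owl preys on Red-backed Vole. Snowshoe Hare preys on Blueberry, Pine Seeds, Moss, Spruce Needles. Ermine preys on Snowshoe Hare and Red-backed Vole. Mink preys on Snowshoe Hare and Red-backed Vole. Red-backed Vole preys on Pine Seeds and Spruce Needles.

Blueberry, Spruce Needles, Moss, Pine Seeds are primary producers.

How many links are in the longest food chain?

2 links

One longest chain: Spruce Needles → Red-backed Vole → Ermine.
It has 3 species and 2 links.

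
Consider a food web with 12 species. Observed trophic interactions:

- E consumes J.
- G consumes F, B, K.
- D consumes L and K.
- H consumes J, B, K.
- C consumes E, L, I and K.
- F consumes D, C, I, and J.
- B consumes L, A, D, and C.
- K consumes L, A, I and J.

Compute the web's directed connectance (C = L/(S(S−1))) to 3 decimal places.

The web has S = 12 species and L = 25 feeding links.
C = L / (S(S−1)) = 25 / 132 = 0.1894 ≈ 0.189.

C = 0.189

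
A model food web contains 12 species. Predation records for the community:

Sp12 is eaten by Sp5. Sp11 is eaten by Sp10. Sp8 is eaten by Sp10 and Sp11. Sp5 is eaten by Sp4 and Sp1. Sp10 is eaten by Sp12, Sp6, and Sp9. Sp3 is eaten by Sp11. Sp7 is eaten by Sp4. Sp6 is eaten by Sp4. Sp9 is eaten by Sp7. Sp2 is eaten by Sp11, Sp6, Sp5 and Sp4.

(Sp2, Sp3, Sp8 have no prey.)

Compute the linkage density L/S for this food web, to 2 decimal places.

L/S = 1.42

There are L = 17 links among S = 12 species.
L/S = 17/12 = 1.4167 ≈ 1.42.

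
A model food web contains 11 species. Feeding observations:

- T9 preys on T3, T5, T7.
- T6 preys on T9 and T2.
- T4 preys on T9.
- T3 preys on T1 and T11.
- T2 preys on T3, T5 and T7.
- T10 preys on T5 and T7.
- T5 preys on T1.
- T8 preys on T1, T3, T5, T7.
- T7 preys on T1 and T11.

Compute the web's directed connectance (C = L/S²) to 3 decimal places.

The web has S = 11 species and L = 20 feeding links.
C = L / S² = 20 / 121 = 0.1653 ≈ 0.165.

C = 0.165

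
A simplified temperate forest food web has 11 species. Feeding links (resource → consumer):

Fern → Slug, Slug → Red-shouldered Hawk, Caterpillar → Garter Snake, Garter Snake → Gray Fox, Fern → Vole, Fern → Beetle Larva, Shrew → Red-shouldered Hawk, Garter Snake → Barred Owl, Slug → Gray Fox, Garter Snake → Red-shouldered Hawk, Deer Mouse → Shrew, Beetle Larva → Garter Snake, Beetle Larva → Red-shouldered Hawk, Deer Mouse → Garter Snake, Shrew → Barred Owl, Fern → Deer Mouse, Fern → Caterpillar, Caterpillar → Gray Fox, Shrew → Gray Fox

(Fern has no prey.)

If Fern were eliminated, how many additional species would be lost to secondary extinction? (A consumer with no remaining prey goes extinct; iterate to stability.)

Remove Fern.
Round 1: Beetle Larva (all prey gone), Deer Mouse (all prey gone), Slug (all prey gone), Vole (all prey gone), Caterpillar (all prey gone) → extinct.
Round 2: Shrew (all prey gone), Garter Snake (all prey gone) → extinct.
Round 3: Barred Owl (all prey gone), Red-shouldered Hawk (all prey gone), Gray Fox (all prey gone) → extinct.
No further losses. Total secondary extinctions: 10.

10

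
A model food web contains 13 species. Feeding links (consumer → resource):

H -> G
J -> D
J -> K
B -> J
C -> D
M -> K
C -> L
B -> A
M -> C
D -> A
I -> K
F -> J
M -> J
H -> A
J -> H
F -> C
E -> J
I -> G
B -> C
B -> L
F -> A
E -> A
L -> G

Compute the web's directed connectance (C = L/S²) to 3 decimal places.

C = 0.136

The web has S = 13 species and L = 23 feeding links.
C = L / S² = 23 / 169 = 0.1361 ≈ 0.136.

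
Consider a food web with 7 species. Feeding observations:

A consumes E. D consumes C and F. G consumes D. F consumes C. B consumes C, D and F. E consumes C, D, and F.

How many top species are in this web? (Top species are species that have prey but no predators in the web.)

3

Top species (has prey, but nothing eats it): B, G, A.
Count: 3.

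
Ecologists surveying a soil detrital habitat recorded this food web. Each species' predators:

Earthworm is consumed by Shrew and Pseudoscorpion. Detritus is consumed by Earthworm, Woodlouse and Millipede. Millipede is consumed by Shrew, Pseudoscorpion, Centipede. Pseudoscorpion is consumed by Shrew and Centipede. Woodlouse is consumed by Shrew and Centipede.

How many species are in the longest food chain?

One longest chain: Detritus → Millipede → Pseudoscorpion → Centipede.
It has 4 species and 3 links.

4 species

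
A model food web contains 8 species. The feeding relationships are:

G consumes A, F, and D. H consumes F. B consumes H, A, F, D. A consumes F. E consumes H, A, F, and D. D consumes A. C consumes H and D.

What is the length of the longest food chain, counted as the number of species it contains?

One longest chain: F → A → D → B.
It has 4 species and 3 links.

4 species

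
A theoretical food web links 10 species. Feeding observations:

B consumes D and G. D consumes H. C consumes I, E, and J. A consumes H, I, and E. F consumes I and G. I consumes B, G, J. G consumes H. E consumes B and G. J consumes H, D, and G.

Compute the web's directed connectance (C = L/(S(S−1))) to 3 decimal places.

C = 0.222

The web has S = 10 species and L = 20 feeding links.
C = L / (S(S−1)) = 20 / 90 = 0.2222 ≈ 0.222.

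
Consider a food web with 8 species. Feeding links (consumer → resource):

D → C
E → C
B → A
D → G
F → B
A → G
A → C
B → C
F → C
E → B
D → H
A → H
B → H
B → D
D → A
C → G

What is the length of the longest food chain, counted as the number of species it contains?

6 species

One longest chain: G → C → A → D → B → E.
It has 6 species and 5 links.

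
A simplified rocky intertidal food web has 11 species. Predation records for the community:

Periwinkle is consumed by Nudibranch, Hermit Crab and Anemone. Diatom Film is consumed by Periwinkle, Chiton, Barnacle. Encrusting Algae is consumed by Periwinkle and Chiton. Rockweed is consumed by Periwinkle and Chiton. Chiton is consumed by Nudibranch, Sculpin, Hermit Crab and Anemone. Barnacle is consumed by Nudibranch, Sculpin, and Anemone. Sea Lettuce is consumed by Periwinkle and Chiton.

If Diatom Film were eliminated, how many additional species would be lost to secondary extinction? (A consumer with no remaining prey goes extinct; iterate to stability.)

Remove Diatom Film.
Round 1: Barnacle (all prey gone) → extinct.
No further losses. Total secondary extinctions: 1.

1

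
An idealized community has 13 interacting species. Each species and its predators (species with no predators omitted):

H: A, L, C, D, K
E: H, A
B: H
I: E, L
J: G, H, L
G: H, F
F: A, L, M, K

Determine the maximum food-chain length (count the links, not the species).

One longest chain: I → E → H → A.
It has 4 species and 3 links.

3 links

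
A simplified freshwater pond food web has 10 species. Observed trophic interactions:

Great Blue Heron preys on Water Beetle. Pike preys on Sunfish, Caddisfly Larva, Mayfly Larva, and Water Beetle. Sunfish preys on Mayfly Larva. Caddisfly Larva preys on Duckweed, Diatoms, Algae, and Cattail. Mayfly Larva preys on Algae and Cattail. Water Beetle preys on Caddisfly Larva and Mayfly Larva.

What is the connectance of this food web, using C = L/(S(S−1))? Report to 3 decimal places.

C = 0.156

The web has S = 10 species and L = 14 feeding links.
C = L / (S(S−1)) = 14 / 90 = 0.1556 ≈ 0.156.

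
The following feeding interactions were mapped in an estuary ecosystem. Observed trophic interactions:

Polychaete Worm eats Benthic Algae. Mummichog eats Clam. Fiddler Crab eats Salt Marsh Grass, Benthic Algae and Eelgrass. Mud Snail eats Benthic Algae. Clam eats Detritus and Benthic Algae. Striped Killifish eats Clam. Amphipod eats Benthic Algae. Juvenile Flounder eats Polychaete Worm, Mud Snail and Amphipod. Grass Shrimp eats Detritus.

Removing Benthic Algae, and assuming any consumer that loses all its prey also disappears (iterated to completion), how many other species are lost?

Remove Benthic Algae.
Round 1: Mud Snail (all prey gone), Polychaete Worm (all prey gone), Amphipod (all prey gone) → extinct.
Round 2: Juvenile Flounder (all prey gone) → extinct.
No further losses. Total secondary extinctions: 4.

4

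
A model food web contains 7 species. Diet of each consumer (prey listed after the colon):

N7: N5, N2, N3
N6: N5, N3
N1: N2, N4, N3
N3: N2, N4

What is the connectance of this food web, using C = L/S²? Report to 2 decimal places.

The web has S = 7 species and L = 10 feeding links.
C = L / S² = 10 / 49 = 0.2041 ≈ 0.20.

C = 0.20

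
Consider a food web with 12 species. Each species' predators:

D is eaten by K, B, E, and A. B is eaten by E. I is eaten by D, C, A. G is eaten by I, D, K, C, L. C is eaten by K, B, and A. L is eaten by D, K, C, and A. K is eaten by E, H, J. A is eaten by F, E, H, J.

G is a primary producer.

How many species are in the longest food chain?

One longest chain: G → I → C → K → H.
It has 5 species and 4 links.

5 species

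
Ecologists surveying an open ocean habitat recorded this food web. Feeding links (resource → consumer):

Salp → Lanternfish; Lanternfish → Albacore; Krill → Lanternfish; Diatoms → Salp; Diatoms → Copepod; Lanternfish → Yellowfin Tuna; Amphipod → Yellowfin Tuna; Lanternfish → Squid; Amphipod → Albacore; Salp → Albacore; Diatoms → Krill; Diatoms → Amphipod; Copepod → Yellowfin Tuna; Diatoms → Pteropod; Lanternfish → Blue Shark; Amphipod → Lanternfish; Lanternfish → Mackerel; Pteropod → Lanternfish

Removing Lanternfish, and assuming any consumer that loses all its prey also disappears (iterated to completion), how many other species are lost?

3

Remove Lanternfish.
Round 1: Squid (all prey gone), Mackerel (all prey gone), Blue Shark (all prey gone) → extinct.
No further losses. Total secondary extinctions: 3.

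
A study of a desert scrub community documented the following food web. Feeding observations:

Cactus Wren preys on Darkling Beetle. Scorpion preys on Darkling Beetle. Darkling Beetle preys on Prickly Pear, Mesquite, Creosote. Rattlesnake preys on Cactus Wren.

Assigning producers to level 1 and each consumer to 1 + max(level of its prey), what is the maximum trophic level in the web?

4

Producers (level 1): Prickly Pear, Mesquite, Creosote.
Prickly Pear → Darkling Beetle → Cactus Wren → Rattlesnake gives Rattlesnake level 4.
No species has a prey at level 4, so no species reaches level 5.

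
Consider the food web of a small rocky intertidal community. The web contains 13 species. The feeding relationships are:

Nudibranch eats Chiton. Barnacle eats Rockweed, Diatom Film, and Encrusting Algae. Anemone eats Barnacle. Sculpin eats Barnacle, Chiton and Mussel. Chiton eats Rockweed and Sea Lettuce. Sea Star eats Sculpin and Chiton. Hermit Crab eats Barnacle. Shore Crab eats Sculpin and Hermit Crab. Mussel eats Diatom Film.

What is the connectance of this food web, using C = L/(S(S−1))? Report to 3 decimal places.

C = 0.103

The web has S = 13 species and L = 16 feeding links.
C = L / (S(S−1)) = 16 / 156 = 0.1026 ≈ 0.103.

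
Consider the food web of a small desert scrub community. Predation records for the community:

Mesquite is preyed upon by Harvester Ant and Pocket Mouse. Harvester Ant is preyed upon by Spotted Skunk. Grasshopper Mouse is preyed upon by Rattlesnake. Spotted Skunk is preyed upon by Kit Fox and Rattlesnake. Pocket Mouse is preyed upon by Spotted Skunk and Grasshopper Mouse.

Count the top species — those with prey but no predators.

Top species (has prey, but nothing eats it): Rattlesnake, Kit Fox.
Count: 2.

2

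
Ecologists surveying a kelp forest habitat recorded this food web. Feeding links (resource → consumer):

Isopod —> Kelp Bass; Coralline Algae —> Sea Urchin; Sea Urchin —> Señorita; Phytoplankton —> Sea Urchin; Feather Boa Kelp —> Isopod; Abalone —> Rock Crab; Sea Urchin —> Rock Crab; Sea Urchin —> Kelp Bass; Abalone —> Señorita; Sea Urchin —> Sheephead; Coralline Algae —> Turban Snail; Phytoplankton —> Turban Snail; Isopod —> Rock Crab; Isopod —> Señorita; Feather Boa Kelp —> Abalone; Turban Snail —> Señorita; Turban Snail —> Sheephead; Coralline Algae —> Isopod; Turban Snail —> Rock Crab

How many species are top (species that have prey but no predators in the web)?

4

Top species (has prey, but nothing eats it): Señorita, Kelp Bass, Sheephead, Rock Crab.
Count: 4.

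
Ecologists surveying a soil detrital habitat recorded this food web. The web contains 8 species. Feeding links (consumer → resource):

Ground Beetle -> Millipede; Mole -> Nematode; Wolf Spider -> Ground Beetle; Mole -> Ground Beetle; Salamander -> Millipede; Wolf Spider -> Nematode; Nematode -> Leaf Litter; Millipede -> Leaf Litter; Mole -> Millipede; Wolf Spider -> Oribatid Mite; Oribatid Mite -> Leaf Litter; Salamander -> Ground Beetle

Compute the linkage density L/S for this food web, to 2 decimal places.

There are L = 12 links among S = 8 species.
L/S = 12/8 = 1.5000 ≈ 1.50.

L/S = 1.50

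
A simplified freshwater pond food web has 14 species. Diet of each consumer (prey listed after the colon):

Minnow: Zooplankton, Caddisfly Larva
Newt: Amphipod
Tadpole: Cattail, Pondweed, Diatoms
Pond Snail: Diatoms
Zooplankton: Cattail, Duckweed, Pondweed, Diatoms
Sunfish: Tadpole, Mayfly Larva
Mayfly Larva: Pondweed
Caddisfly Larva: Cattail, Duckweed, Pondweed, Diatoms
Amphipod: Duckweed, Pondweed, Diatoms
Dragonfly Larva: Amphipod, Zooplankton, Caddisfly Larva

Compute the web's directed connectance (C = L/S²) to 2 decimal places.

C = 0.12

The web has S = 14 species and L = 24 feeding links.
C = L / S² = 24 / 196 = 0.1224 ≈ 0.12.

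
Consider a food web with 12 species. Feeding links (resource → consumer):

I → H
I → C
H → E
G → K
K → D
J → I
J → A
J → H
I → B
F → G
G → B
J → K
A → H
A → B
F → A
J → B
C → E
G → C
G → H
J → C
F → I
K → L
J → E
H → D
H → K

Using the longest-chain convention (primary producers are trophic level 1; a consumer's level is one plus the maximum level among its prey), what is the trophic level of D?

Trophic level 5

F is a producer → level 1.
I eats F (level 1); other prey at levels: J 1 → level 2.
H eats I (level 2); other prey at levels: J 1, A 2, G 2 → level 3.
K eats H (level 3); other prey at levels: J 1, G 2 → level 4.
D eats K (level 4); other prey at levels: H 3 → level 5.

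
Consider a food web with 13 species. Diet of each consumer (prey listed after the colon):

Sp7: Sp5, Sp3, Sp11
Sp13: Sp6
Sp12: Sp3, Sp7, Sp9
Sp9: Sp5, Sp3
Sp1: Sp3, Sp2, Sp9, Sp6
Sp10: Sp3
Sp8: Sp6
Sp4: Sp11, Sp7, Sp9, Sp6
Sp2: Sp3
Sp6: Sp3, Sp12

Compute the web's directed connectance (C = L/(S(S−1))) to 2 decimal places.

C = 0.14

The web has S = 13 species and L = 22 feeding links.
C = L / (S(S−1)) = 22 / 156 = 0.1410 ≈ 0.14.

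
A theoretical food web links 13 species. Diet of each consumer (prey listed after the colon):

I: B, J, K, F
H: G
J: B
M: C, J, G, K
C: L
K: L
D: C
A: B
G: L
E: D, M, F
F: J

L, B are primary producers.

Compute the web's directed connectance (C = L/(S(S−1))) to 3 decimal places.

C = 0.122

The web has S = 13 species and L = 19 feeding links.
C = L / (S(S−1)) = 19 / 156 = 0.1218 ≈ 0.122.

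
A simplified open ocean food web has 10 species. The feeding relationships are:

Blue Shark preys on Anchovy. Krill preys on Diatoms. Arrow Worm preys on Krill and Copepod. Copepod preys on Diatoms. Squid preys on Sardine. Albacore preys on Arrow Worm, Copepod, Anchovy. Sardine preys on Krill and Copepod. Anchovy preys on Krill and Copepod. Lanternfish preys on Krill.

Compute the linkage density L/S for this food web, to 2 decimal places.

There are L = 14 links among S = 10 species.
L/S = 14/10 = 1.4000 ≈ 1.40.

L/S = 1.40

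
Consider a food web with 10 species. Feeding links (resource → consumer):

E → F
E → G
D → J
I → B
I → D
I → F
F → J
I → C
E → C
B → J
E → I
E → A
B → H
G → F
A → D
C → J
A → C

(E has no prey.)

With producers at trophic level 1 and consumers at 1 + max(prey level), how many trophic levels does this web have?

Producers (level 1): E.
E → G → F → J gives J level 4.
No species has a prey at level 4, so no species reaches level 5.

4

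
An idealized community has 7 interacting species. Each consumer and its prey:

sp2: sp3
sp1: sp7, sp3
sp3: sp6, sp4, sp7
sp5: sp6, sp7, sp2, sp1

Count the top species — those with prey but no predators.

Top species (has prey, but nothing eats it): sp5.
Count: 1.

1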